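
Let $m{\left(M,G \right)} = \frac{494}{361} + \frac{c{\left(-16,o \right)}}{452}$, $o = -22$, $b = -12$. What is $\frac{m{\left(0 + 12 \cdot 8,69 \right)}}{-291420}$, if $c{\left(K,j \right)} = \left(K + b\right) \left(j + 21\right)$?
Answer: $- \frac{3071}{625678740} \approx -4.9083 \cdot 10^{-6}$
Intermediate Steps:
$c{\left(K,j \right)} = \left(-12 + K\right) \left(21 + j\right)$ ($c{\left(K,j \right)} = \left(K - 12\right) \left(j + 21\right) = \left(-12 + K\right) \left(21 + j\right)$)
$m{\left(M,G \right)} = \frac{3071}{2147}$ ($m{\left(M,G \right)} = \frac{494}{361} + \frac{-252 - -264 + 21 \left(-16\right) - -352}{452} = 494 \cdot \frac{1}{361} + \left(-252 + 264 - 336 + 352\right) \frac{1}{452} = \frac{26}{19} + 28 \cdot \frac{1}{452} = \frac{26}{19} + \frac{7}{113} = \frac{3071}{2147}$)
$\frac{m{\left(0 + 12 \cdot 8,69 \right)}}{-291420} = \frac{3071}{2147 \left(-291420\right)} = \frac{3071}{2147} \left(- \frac{1}{291420}\right) = - \frac{3071}{625678740}$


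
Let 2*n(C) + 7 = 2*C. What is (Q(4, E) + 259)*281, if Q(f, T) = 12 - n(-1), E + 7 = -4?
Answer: 154831/2 ≈ 77416.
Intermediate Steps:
E = -11 (E = -7 - 4 = -11)
n(C) = -7/2 + C (n(C) = -7/2 + (2*C)/2 = -7/2 + C)
Q(f, T) = 33/2 (Q(f, T) = 12 - (-7/2 - 1) = 12 - 1*(-9/2) = 12 + 9/2 = 33/2)
(Q(4, E) + 259)*281 = (33/2 + 259)*281 = (551/2)*281 = 154831/2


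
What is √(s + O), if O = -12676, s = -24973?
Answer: I*√37649 ≈ 194.03*I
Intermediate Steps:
√(s + O) = √(-24973 - 12676) = √(-37649) = I*√37649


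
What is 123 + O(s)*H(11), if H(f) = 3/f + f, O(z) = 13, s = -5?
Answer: 2965/11 ≈ 269.55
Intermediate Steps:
H(f) = f + 3/f
123 + O(s)*H(11) = 123 + 13*(11 + 3/11) = 123 + 13*(124/11) = 123 + 1612/11 = 2965/11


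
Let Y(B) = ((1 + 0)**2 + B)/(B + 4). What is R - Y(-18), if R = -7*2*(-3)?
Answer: 571/14 ≈ 40.786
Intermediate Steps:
R = 42 (R = -14*(-3) = 42)
Y(B) = (1 + B)/(4 + B) (Y(B) = (1**2 + B)/(4 + B) = (1 + B)/(4 + B))
R - Y(-18) = 42 - (1 - 18)/(4 - 18) = 42 - (-17)/(-14) = 42 - (-1)*(-17)/14 = 42 - 1*17/14 = 42 - 17/14 = 571/14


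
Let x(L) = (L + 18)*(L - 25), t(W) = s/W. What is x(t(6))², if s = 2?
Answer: 16564900/81 ≈ 2.0451e+5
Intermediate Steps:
t(W) = 2/W
x(L) = (-25 + L)*(18 + L) (x(L) = (18 + L)*(-25 + L) = (-25 + L)*(18 + L))
x(t(6))² = (-450 + (2/6)² - 14/6)² = (-450 + (2*(⅙))² - 14/6)² = (-450 + (⅓)² - 7*⅓)² = (-450 + ⅑ - 7/3)² = (-4070/9)² = 16564900/81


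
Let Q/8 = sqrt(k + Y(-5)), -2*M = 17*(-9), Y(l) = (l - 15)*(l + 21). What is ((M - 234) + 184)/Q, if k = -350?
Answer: -53*I*sqrt(670)/10720 ≈ -0.12797*I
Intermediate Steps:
Y(l) = (-15 + l)*(21 + l)
M = 153/2 (M = -17*(-9)/2 = -1/2*(-153) = 153/2 ≈ 76.500)
Q = 8*I*sqrt(670) (Q = 8*sqrt(-350 + (-315 + (-5)**2 + 6*(-5))) = 8*sqrt(-350 + (-315 + 25 - 30)) = 8*sqrt(-350 - 320) = 8*sqrt(-670) = 8*(I*sqrt(670)) = 8*I*sqrt(670) ≈ 207.07*I)
((M - 234) + 184)/Q = ((153/2 - 234) + 184)/((8*I*sqrt(670))) = (-315/2 + 184)*(-I*sqrt(670)/5360) = 53*(-I*sqrt(670)/5360)/2 = -53*I*sqrt(670)/10720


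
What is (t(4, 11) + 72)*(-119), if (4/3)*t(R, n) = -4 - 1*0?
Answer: -8211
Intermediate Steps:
t(R, n) = -3 (t(R, n) = 3*(-4 - 1*0)/4 = 3*(-4 + 0)/4 = (3/4)*(-4) = -3)
(t(4, 11) + 72)*(-119) = (-3 + 72)*(-119) = 69*(-119) = -8211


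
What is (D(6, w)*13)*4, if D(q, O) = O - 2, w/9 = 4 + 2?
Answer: 2704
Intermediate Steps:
w = 54 (w = 9*(4 + 2) = 9*6 = 54)
D(q, O) = -2 + O
(D(6, w)*13)*4 = ((-2 + 54)*13)*4 = (52*13)*4 = 676*4 = 2704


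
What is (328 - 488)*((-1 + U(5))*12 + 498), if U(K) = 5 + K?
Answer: -96960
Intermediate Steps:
(328 - 488)*((-1 + U(5))*12 + 498) = (328 - 488)*((-1 + (5 + 5))*12 + 498) = -160*((-1 + 10)*12 + 498) = -160*(9*12 + 498) = -160*(108 + 498) = -160*606 = -96960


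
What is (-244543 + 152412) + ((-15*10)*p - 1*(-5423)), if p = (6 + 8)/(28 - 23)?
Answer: -87128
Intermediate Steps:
p = 14/5 ≈ 2.8000
(-244543 + 152412) + ((-15*10)*p - 1*(-5423)) = (-244543 + 152412) + (-15*10*(14/5) - 1*(-5423)) = -92131 + (-150*14/5 + 5423) = -92131 + (-420 + 5423) = -92131 + 5003 = -87128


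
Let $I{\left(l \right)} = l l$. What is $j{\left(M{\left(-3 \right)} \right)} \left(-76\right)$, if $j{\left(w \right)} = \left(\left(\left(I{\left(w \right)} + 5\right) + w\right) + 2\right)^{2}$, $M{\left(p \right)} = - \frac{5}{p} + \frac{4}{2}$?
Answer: $- \frac{3578764}{81} \approx -44182.0$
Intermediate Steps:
$I{\left(l \right)} = l^{2}$
$M{\left(p \right)} = 2 - \frac{5}{p}$ ($M{\left(p \right)} = - \frac{5}{p} + 4 \cdot \frac{1}{2} = - \frac{5}{p} + 2 = 2 - \frac{5}{p}$)
$j{\left(w \right)} = \left(7 + w + w^{2}\right)^{2}$ ($j{\left(w \right)} = \left(\left(\left(w^{2} + 5\right) + w\right) + 2\right)^{2} = \left(\left(\left(5 + w^{2}\right) + w\right) + 2\right)^{2} = \left(\left(5 + w + w^{2}\right) + 2\right)^{2} = \left(7 + w + w^{2}\right)^{2}$)
$j{\left(M{\left(-3 \right)} \right)} \left(-76\right) = \left(7 + \left(2 - \frac{5}{-3}\right) + \left(2 - \frac{5}{-3}\right)^{2}\right)^{2} \left(-76\right) = \left(7 + \left(2 - - \frac{5}{3}\right) + \left(2 - - \frac{5}{3}\right)^{2}\right)^{2} \left(-76\right) = \left(7 + \left(2 + \frac{5}{3}\right) + \left(2 + \frac{5}{3}\right)^{2}\right)^{2} \left(-76\right) = \left(7 + \frac{11}{3} + \left(\frac{11}{3}\right)^{2}\right)^{2} \left(-76\right) = \left(7 + \frac{11}{3} + \frac{121}{9}\right)^{2} \left(-76\right) = \left(\frac{217}{9}\right)^{2} \left(-76\right) = \frac{47089}{81} \left(-76\right) = - \frac{3578764}{81}$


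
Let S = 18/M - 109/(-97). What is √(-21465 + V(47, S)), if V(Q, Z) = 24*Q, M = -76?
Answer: I*√20337 ≈ 142.61*I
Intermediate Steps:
S = 3269/3686 (S = 18/(-76) - 109/(-97) = 18*(-1/76) - 109*(-1/97) = -9/38 + 109/97 = 3269/3686 ≈ 0.88687)
√(-21465 + V(47, S)) = √(-21465 + 24*47) = √(-21465 + 1128) = √(-20337) = I*√20337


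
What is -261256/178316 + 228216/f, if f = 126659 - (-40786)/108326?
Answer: 51482217115546/152911582718995 ≈ 0.33668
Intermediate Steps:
f = 6860251810/54163 (f = 126659 - (-40786)/108326 = 126659 - 1*(-20393/54163) = 126659 + 20393/54163 = 6860251810/54163 ≈ 1.2666e+5)
-261256/178316 + 228216/f = -261256/178316 + 228216/(6860251810/54163) = -261256*1/178316 + 228216*(54163/6860251810) = -65314/44579 + 6180431604/3430125905 = 51482217115546/152911582718995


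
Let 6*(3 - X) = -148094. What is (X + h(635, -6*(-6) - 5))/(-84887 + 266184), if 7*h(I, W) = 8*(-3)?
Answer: 518320/3807237 ≈ 0.13614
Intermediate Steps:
X = 74056/3 (X = 3 - 1/6*(-148094) = 3 + 74047/3 = 74056/3 ≈ 24685.)
h(I, W) = -24/7 (h(I, W) = (8*(-3))/7 = (1/7)*(-24) = -24/7)
(X + h(635, -6*(-6) - 5))/(-84887 + 266184) = (74056/3 - 24/7)/(-84887 + 266184) = (518320/21)/181297 = (518320/21)*(1/181297) = 518320/3807237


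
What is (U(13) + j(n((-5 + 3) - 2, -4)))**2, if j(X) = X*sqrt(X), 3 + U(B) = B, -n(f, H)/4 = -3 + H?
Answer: 22052 + 1120*sqrt(7) ≈ 25015.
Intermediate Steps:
n(f, H) = 12 - 4*H (n(f, H) = -4*(-3 + H) = 12 - 4*H)
U(B) = -3 + B
j(X) = X**(3/2)
(U(13) + j(n((-5 + 3) - 2, -4)))**2 = ((-3 + 13) + (12 - 4*(-4))**(3/2))**2 = (10 + (12 + 16)**(3/2))**2 = (10 + 28**(3/2))**2 = (10 + 56*sqrt(7))**2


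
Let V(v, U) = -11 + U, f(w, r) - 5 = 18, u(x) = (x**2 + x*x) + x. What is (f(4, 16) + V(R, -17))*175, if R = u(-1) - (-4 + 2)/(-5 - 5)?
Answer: -875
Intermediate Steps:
u(x) = x + 2*x**2 (u(x) = (x**2 + x**2) + x = 2*x**2 + x = x + 2*x**2)
R = 4/5 (R = -(1 + 2*(-1)) - (-4 + 2)/(-5 - 5) = -(1 - 2) - (-2)/(-10) = -1*(-1) - (-2)*(-1)/10 = 1 - 1*1/5 = 1 - 1/5 = 4/5 ≈ 0.80000)
f(w, r) = 23 (f(w, r) = 5 + 18 = 23)
(f(4, 16) + V(R, -17))*175 = (23 + (-11 - 17))*175 = (23 - 28)*175 = -5*175 = -875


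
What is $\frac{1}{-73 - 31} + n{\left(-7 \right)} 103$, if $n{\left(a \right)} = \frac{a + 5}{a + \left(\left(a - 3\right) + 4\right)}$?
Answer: $\frac{1647}{104} \approx 15.837$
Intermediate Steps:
$n{\left(a \right)} = \frac{5 + a}{1 + 2 a}$ ($n{\left(a \right)} = \frac{5 + a}{a + \left(\left(-3 + a\right) + 4\right)} = \frac{5 + a}{a + \left(1 + a\right)} = \frac{5 + a}{1 + 2 a}$)
$\frac{1}{-73 - 31} + n{\left(-7 \right)} 103 = \frac{1}{-73 - 31} + \frac{5 - 7}{1 + 2 \left(-7\right)} 103 = \frac{1}{-104} + \frac{1}{1 - 14} \left(-2\right) 103 = - \frac{1}{104} + \frac{1}{-13} \left(-2\right) 103 = - \frac{1}{104} + \left(- \frac{1}{13}\right) \left(-2\right) 103 = - \frac{1}{104} + \frac{2}{13} \cdot 103 = - \frac{1}{104} + \frac{206}{13} = \frac{1647}{104}$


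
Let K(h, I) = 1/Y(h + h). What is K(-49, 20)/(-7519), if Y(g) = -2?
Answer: 1/15038 ≈ 6.6498e-5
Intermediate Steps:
K(h, I) = -½ (K(h, I) = 1/(-2) = -½)
K(-49, 20)/(-7519) = -½/(-7519) = -½*(-1/7519) = 1/15038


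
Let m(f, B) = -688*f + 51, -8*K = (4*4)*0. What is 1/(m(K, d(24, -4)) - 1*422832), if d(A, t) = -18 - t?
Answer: -1/422781 ≈ -2.3653e-6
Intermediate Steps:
K = 0 (K = -4*4*0/8 = -2*0 = -⅛*0 = 0)
m(f, B) = 51 - 688*f
1/(m(K, d(24, -4)) - 1*422832) = 1/((51 - 688*0) - 1*422832) = 1/((51 + 0) - 422832) = 1/(51 - 422832) = 1/(-422781) = -1/422781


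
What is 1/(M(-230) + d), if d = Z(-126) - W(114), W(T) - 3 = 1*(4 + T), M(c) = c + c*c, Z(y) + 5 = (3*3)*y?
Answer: 1/51410 ≈ 1.9451e-5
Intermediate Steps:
Z(y) = -5 + 9*y (Z(y) = -5 + (3*3)*y = -5 + 9*y)
M(c) = c + c**2
W(T) = 7 + T (W(T) = 3 + 1*(4 + T) = 3 + (4 + T) = 7 + T)
d = -1260 (d = (-5 + 9*(-126)) - (7 + 114) = (-5 - 1134) - 1*121 = -1139 - 121 = -1260)
1/(M(-230) + d) = 1/(-230*(1 - 230) - 1260) = 1/(-230*(-229) - 1260) = 1/(52670 - 1260) = 1/51410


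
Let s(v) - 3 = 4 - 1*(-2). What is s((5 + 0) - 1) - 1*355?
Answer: -346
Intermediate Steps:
s(v) = 9 (s(v) = 3 + (4 - 1*(-2)) = 3 + (4 + 2) = 3 + 6 = 9)
s((5 + 0) - 1) - 1*355 = 9 - 1*355 = 9 - 355 = -346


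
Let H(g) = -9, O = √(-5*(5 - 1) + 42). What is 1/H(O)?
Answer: -⅑ ≈ -0.11111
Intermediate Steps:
O = √22 (O = √(-5*4 + 42) = √(-20 + 42) = √22 ≈ 4.6904)
1/H(O) = 1/(-9) = -⅑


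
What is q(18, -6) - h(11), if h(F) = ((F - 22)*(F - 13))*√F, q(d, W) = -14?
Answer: -14 - 22*√11 ≈ -86.966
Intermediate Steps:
h(F) = √F*(-22 + F)*(-13 + F) (h(F) = ((-22 + F)*(-13 + F))*√F = √F*(-22 + F)*(-13 + F))
q(18, -6) - h(11) = -14 - √11*(286 + 11² - 35*11) = -14 - √11*(286 + 121 - 385) = -14 - √11*22 = -14 - 22*√11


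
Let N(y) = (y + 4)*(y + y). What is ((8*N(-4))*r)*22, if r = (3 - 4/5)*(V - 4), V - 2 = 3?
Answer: 0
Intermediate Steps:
V = 5 (V = 2 + 3 = 5)
r = 11/5 (r = (3 - 4/5)*(5 - 4) = (3 - 4*⅕)*1 = (3 - ⅘)*1 = (11/5)*1 = 11/5 ≈ 2.2000)
N(y) = 2*y*(4 + y) (N(y) = (4 + y)*(2*y) = 2*y*(4 + y))
((8*N(-4))*r)*22 = ((8*(2*(-4)*(4 - 4)))*(11/5))*22 = ((8*(2*(-4)*0))*(11/5))*22 = ((8*0)*(11/5))*22 = (0*(11/5))*22 = 0*22 = 0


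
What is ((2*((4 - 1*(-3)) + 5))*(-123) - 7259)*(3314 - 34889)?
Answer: 322412325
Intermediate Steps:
((2*((4 - 1*(-3)) + 5))*(-123) - 7259)*(3314 - 34889) = ((2*((4 + 3) + 5))*(-123) - 7259)*(-31575) = ((2*(7 + 5))*(-123) - 7259)*(-31575) = ((2*12)*(-123) - 7259)*(-31575) = (24*(-123) - 7259)*(-31575) = (-2952 - 7259)*(-31575) = -10211*(-31575) = 322412325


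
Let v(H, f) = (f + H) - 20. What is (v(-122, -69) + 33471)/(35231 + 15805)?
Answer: 8315/12759 ≈ 0.65170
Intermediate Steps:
v(H, f) = -20 + H + f (v(H, f) = (H + f) - 20 = -20 + H + f)
(v(-122, -69) + 33471)/(35231 + 15805) = ((-20 - 122 - 69) + 33471)/(35231 + 15805) = (-211 + 33471)/51036 = 33260*(1/51036) = 8315/12759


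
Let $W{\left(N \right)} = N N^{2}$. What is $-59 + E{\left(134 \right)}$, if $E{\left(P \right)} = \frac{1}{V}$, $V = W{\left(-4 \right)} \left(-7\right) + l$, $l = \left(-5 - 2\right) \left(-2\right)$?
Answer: $- \frac{27257}{462} \approx -58.998$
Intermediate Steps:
$W{\left(N \right)} = N^{3}$
$l = 14$ ($l = \left(-7\right) \left(-2\right) = 14$)
$V = 462$ ($V = \left(-4\right)^{3} \left(-7\right) + 14 = \left(-64\right) \left(-7\right) + 14 = 448 + 14 = 462$)
$E{\left(P \right)} = \frac{1}{462}$
$-59 + E{\left(134 \right)} = -59 + \frac{1}{462} = - \frac{27257}{462}$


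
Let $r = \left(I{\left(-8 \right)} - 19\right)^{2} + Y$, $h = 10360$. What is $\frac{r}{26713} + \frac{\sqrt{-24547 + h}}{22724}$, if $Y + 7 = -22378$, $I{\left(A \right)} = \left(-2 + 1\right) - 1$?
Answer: $- \frac{21944}{26713} + \frac{i \sqrt{14187}}{22724} \approx -0.82147 + 0.0052416 i$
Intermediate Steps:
$I{\left(A \right)} = -2$ ($I{\left(A \right)} = -1 - 1 = -2$)
$Y = -22385$ ($Y = -7 - 22378 = -22385$)
$r = -21944$ ($r = \left(-2 - 19\right)^{2} - 22385 = \left(-21\right)^{2} - 22385 = 441 - 22385 = -21944$)
$\frac{r}{26713} + \frac{\sqrt{-24547 + h}}{22724} = - \frac{21944}{26713} + \frac{\sqrt{-24547 + 10360}}{22724} = \left(-21944\right) \frac{1}{26713} + \sqrt{-14187} \cdot \frac{1}{22724} = - \frac{21944}{26713} + i \sqrt{14187} \cdot \frac{1}{22724} = - \frac{21944}{26713} + \frac{i \sqrt{14187}}{22724}$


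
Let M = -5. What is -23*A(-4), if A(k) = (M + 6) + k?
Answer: 69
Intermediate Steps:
A(k) = 1 + k (A(k) = (-5 + 6) + k = 1 + k)
-23*A(-4) = -23*(1 - 4) = -23*(-3) = 69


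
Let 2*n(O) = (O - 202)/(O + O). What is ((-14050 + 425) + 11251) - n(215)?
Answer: -2041653/860 ≈ -2374.0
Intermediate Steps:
n(O) = (-202 + O)/(4*O) (n(O) = ((O - 202)/(O + O))/2 = ((-202 + O)/((2*O)))/2 = ((-202 + O)*(1/(2*O)))/2 = ((-202 + O)/(2*O))/2 = (-202 + O)/(4*O))
((-14050 + 425) + 11251) - n(215) = ((-14050 + 425) + 11251) - (-202 + 215)/(4*215) = (-13625 + 11251) - 13/(4*215) = -2374 - 1*13/860 = -2374 - 13/860 = -2041653/860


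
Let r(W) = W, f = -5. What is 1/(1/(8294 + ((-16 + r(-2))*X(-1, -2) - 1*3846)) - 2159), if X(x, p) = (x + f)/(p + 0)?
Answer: -4394/9486645 ≈ -0.00046318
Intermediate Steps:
X(x, p) = (-5 + x)/p (X(x, p) = (x - 5)/(p + 0) = (-5 + x)/p)
1/(1/(8294 + ((-16 + r(-2))*X(-1, -2) - 1*3846)) - 2159) = 1/(1/(8294 + ((-16 - 2)*((-5 - 1)/(-2)) - 1*3846)) - 2159) = 1/(1/(8294 + (-(-9)*(-6) - 3846)) - 2159) = 1/(1/(8294 + (-18*3 - 3846)) - 2159) = 1/(1/(8294 + (-54 - 3846)) - 2159) = 1/(1/(8294 - 3900) - 2159) = 1/(1/4394 - 2159) = 1/(-9486645/4394) = -4394/9486645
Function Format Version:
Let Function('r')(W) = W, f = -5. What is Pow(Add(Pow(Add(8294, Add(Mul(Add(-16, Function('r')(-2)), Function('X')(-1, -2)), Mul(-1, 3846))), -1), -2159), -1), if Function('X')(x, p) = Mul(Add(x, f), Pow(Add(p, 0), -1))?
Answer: Rational(-4394, 9486645) ≈ -0.00046318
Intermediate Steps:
Function('X')(x, p) = Mul(Pow(p, -1), Add(-5, x)) (Function('X')(x, p) = Mul(Add(x, -5), Pow(Add(p, 0), -1)) = Mul(Add(-5, x), Pow(p, -1)) = Mul(Pow(p, -1), Add(-5, x)))
Pow(Add(Pow(Add(8294, Add(Mul(Add(-16, Function('r')(-2)), Function('X')(-1, -2)), Mul(-1, 3846))), -1), -2159), -1) = Pow(Add(Pow(Add(8294, Add(Mul(Add(-16, -2), Mul(Pow(-2, -1), Add(-5, -1))), Mul(-1, 3846))), -1), -2159), -1) = Pow(Add(Pow(Add(8294, Add(Mul(-18, Mul(Rational(-1, 2), -6)), -3846)), -1), -2159), -1) = Pow(Add(Pow(Add(8294, Add(Mul(-18, 3), -3846)), -1), -2159), -1) = Pow(Add(Pow(Add(8294, Add(-54, -3846)), -1), -2159), -1) = Pow(Add(Pow(Add(8294, -3900), -1), -2159), -1) = Pow(Add(Pow(4394, -1), -2159), -1) = Pow(Add(Rational(1, 4394), -2159), -1) = Pow(Rational(-9486645, 4394), -1) = Rational(-4394, 9486645)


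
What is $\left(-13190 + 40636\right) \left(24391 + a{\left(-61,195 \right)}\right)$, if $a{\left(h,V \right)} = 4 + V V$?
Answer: $1713179320$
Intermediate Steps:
$a{\left(h,V \right)} = 4 + V^{2}$
$\left(-13190 + 40636\right) \left(24391 + a{\left(-61,195 \right)}\right) = \left(-13190 + 40636\right) \left(24391 + \left(4 + 195^{2}\right)\right) = 27446 \left(24391 + \left(4 + 38025\right)\right) = 27446 \left(24391 + 38029\right) = 27446 \cdot 62420 = 1713179320$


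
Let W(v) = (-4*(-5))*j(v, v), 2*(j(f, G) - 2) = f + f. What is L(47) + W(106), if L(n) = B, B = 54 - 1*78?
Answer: 2136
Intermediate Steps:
j(f, G) = 2 + f (j(f, G) = 2 + (f + f)/2 = 2 + (2*f)/2 = 2 + f)
B = -24 (B = 54 - 78 = -24)
L(n) = -24
W(v) = 40 + 20*v (W(v) = (-4*(-5))*(2 + v) = 20*(2 + v) = 40 + 20*v)
L(47) + W(106) = -24 + (40 + 20*106) = -24 + (40 + 2120) = -24 + 2160 = 2136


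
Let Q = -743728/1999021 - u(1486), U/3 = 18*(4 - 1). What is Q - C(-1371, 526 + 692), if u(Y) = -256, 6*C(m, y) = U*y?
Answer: -65228798958/1999021 ≈ -32630.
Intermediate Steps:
U = 162 (U = 3*(18*(4 - 1)) = 3*(18*3) = 3*54 = 162)
C(m, y) = 27*y (C(m, y) = (162*y)/6 = 27*y)
Q = 511005648/1999021 (Q = -743728/1999021 - 1*(-256) = -743728*1/1999021 + 256 = -743728/1999021 + 256 = 511005648/1999021 ≈ 255.63)
Q - C(-1371, 526 + 692) = 511005648/1999021 - 27*(526 + 692) = 511005648/1999021 - 27*1218 = 511005648/1999021 - 1*32886 = 511005648/1999021 - 32886 = -65228798958/1999021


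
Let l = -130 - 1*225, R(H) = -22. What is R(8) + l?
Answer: -377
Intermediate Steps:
l = -355 (l = -130 - 225 = -355)
R(8) + l = -22 - 355 = -377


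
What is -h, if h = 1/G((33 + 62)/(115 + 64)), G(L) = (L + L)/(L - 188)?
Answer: 33557/190 ≈ 176.62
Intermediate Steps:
G(L) = 2*L/(-188 + L) (G(L) = (2*L)/(-188 + L) = 2*L/(-188 + L))
h = -33557/190 (h = 1/(2*((33 + 62)/(115 + 64))/(-188 + (33 + 62)/(115 + 64))) = 1/(2*(95/179)/(-188 + 95/179)) = 1/(2*(95/179)/(-33557/179)) = 1/(2*(95/179)*(-179/33557)) = 1/(-190/33557) = -33557/190 ≈ -176.62)
-h = -1*(-33557/190) = 33557/190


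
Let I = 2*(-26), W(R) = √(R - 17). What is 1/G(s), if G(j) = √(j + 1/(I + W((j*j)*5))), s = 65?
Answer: √(-52 + 2*√5277)/√(-3379 + 130*√5277) ≈ 0.12402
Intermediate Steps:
W(R) = √(-17 + R)
I = -52
G(j) = √(j + 1/(-52 + √(-17 + 5*j²))) (G(j) = √(j + 1/(-52 + √(-17 + (j*j)*5))) = √(j + 1/(-52 + √(-17 + j²*5))) = √(j + 1/(-52 + √(-17 + 5*j²))))
1/G(s) = 1/(√((1 + 65*(-52 + √(-17 + 5*65²)))/(-52 + √(-17 + 5*65²)))) = 1/(√((1 + 65*(-52 + √(-17 + 5*4225)))/(-52 + √(-17 + 5*4225)))) = 1/(√((1 + 65*(-52 + √(-17 + 21125)))/(-52 + √(-17 + 21125)))) = 1/(√((1 + 65*(-52 + √21108))/(-52 + √21108))) = 1/(√((1 + 65*(-52 + 2*√5277))/(-52 + 2*√5277))) = 1/(√((1 + (-3380 + 130*√5277))/(-52 + 2*√5277))) = 1/(√((-3379 + 130*√5277)/(-52 + 2*√5277))) = 1/(√(-3379 + 130*√5277)/√(-52 + 2*√5277)) = √(-52 + 2*√5277)/√(-3379 + 130*√5277)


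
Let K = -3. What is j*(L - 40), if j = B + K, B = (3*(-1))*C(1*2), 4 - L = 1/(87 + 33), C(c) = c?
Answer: 12963/40 ≈ 324.08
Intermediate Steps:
L = 479/120 (L = 4 - 1/(87 + 33) = 4 - 1/120 = 479/120 ≈ 3.9917)
B = -6 (B = (3*(-1))*(1*2) = -3*2 = -6)
j = -9 (j = -6 - 3 = -9)
j*(L - 40) = -9*(479/120 - 40) = -9*(-4321/120) = 12963/40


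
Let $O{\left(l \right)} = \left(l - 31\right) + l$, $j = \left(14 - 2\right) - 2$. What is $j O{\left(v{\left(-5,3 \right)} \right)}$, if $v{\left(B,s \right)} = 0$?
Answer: $-310$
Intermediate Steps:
$j = 10$ ($j = 12 - 2 = 10$)
$O{\left(l \right)} = -31 + 2 l$ ($O{\left(l \right)} = \left(-31 + l\right) + l = -31 + 2 l$)
$j O{\left(v{\left(-5,3 \right)} \right)} = 10 \left(-31 + 2 \cdot 0\right) = 10 \left(-31 + 0\right) = 10 \left(-31\right) = -310$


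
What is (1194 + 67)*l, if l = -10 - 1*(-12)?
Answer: 2522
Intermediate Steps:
l = 2 (l = -10 + 12 = 2)
(1194 + 67)*l = (1194 + 67)*2 = 1261*2 = 2522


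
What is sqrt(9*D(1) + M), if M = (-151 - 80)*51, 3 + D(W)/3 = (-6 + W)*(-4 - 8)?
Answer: 3*I*sqrt(1138) ≈ 101.2*I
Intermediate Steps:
D(W) = 207 - 36*W (D(W) = -9 + 3*((-6 + W)*(-4 - 8)) = -9 + 3*((-6 + W)*(-12)) = -9 + 3*(72 - 12*W) = -9 + (216 - 36*W) = 207 - 36*W)
M = -11781 (M = -231*51 = -11781)
sqrt(9*D(1) + M) = sqrt(9*(207 - 36*1) - 11781) = sqrt(9*(207 - 36) - 11781) = sqrt(9*171 - 11781) = sqrt(1539 - 11781) = sqrt(-10242) = 3*I*sqrt(1138)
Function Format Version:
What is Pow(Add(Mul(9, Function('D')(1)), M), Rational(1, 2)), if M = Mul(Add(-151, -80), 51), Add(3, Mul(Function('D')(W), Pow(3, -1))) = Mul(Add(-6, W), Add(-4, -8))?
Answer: Mul(3, I, Pow(1138, Rational(1, 2))) ≈ Mul(101.20, I)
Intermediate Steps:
Function('D')(W) = Add(207, Mul(-36, W)) (Function('D')(W) = Add(-9, Mul(3, Mul(Add(-6, W), Add(-4, -8)))) = Add(-9, Mul(3, Mul(Add(-6, W), -12))) = Add(-9, Mul(3, Add(72, Mul(-12, W)))) = Add(-9, Add(216, Mul(-36, W))) = Add(207, Mul(-36, W)))
M = -11781 (M = Mul(-231, 51) = -11781)
Pow(Add(Mul(9, Function('D')(1)), M), Rational(1, 2)) = Pow(Add(Mul(9, Add(207, Mul(-36, 1))), -11781), Rational(1, 2)) = Pow(Add(Mul(9, Add(207, -36)), -11781), Rational(1, 2)) = Pow(Add(Mul(9, 171), -11781), Rational(1, 2)) = Pow(Add(1539, -11781), Rational(1, 2)) = Pow(-10242, Rational(1, 2)) = Mul(3, I, Pow(1138, Rational(1, 2)))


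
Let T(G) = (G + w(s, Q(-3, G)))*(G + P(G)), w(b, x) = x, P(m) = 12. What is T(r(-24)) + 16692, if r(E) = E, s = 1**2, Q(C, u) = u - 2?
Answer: 17292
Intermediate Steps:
Q(C, u) = -2 + u
s = 1
T(G) = (-2 + 2*G)*(12 + G) (T(G) = (G + (-2 + G))*(G + 12) = (-2 + 2*G)*(12 + G))
T(r(-24)) + 16692 = (-24 + 2*(-24)**2 + 22*(-24)) + 16692 = (-24 + 2*576 - 528) + 16692 = (-24 + 1152 - 528) + 16692 = 600 + 16692 = 17292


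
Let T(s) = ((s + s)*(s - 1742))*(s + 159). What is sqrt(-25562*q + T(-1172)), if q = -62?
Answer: 2*I*sqrt(1729406641) ≈ 83172.0*I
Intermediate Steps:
T(s) = 2*s*(-1742 + s)*(159 + s) (T(s) = ((2*s)*(-1742 + s))*(159 + s) = (2*s*(-1742 + s))*(159 + s) = 2*s*(-1742 + s)*(159 + s))
sqrt(-25562*q + T(-1172)) = sqrt(-25562*(-62) + 2*(-1172)*(-276978 + (-1172)**2 - 1583*(-1172))) = sqrt(1584844 + 2*(-1172)*(-276978 + 1373584 + 1855276)) = sqrt(1584844 + 2*(-1172)*2951882) = sqrt(1584844 - 6919211408) = sqrt(-6917626564) = 2*I*sqrt(1729406641)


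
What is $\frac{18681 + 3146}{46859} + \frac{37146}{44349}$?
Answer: $\frac{902876679}{692716597} \approx 1.3034$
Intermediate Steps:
$\frac{18681 + 3146}{46859} + \frac{37146}{44349} = 21827 \cdot \frac{1}{46859} + 37146 \cdot \frac{1}{44349} = \frac{21827}{46859} + \frac{12382}{14783} = \frac{902876679}{692716597}$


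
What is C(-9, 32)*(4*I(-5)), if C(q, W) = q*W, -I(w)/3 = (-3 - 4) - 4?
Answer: -38016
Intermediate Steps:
I(w) = 33 (I(w) = -3*((-3 - 4) - 4) = -3*(-7 - 4) = -3*(-11) = 33)
C(q, W) = W*q
C(-9, 32)*(4*I(-5)) = (32*(-9))*(4*33) = -288*132 = -38016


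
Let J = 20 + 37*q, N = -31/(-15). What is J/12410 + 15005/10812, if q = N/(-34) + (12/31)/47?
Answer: 339494237579/244369715550 ≈ 1.3893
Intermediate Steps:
N = 31/15 (N = -31*(-1/15) = 31/15 ≈ 2.0667)
q = -39047/743070 (q = (31/15)/(-34) + (12/31)/47 = (31/15)*(-1/34) + (12*(1/31))*(1/47) = -31/510 + (12/31)*(1/47) = -31/510 + 12/1457 = -39047/743070 ≈ -0.052548)
J = 13416661/743070 (J = 20 + 37*(-39047/743070) = 20 - 1444739/743070 = 13416661/743070 ≈ 18.056)
J/12410 + 15005/10812 = (13416661/743070)/12410 + 15005/10812 = (13416661/743070)*(1/12410) + 15005*(1/10812) = 13416661/9221498700 + 15005/10812 = 339494237579/244369715550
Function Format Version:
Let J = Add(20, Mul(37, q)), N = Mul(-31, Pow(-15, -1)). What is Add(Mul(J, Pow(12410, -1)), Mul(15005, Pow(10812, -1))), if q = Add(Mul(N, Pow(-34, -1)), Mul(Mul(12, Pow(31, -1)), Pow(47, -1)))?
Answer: Rational(339494237579, 244369715550) ≈ 1.3893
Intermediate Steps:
N = Rational(31, 15) (N = Mul(-31, Rational(-1, 15)) = Rational(31, 15) ≈ 2.0667)
q = Rational(-39047, 743070) (q = Add(Mul(Rational(31, 15), Pow(-34, -1)), Mul(Mul(12, Pow(31, -1)), Pow(47, -1))) = Add(Mul(Rational(31, 15), Rational(-1, 34)), Mul(Mul(12, Rational(1, 31)), Rational(1, 47))) = Add(Rational(-31, 510), Mul(Rational(12, 31), Rational(1, 47))) = Add(Rational(-31, 510), Rational(12, 1457)) = Rational(-39047, 743070) ≈ -0.052548)
J = Rational(13416661, 743070) (J = Add(20, Mul(37, Rational(-39047, 743070))) = Add(20, Rational(-1444739, 743070)) = Rational(13416661, 743070) ≈ 18.056)
Add(Mul(J, Pow(12410, -1)), Mul(15005, Pow(10812, -1))) = Add(Mul(Rational(13416661, 743070), Pow(12410, -1)), Mul(15005, Pow(10812, -1))) = Add(Mul(Rational(13416661, 743070), Rational(1, 12410)), Mul(15005, Rational(1, 10812))) = Add(Rational(13416661, 9221498700), Rational(15005, 10812)) = Rational(339494237579, 244369715550)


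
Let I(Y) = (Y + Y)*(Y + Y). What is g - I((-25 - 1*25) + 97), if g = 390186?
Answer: 381350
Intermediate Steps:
I(Y) = 4*Y² (I(Y) = (2*Y)*(2*Y) = 4*Y²)
g - I((-25 - 1*25) + 97) = 390186 - 4*((-25 - 1*25) + 97)² = 390186 - 4*((-25 - 25) + 97)² = 390186 - 4*(-50 + 97)² = 390186 - 4*47² = 390186 - 4*2209 = 390186 - 1*8836 = 390186 - 8836 = 381350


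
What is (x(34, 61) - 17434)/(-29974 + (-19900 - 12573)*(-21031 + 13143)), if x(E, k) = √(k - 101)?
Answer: -8717/128058525 + I*√10/128058525 ≈ -6.807e-5 + 2.4694e-8*I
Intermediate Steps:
x(E, k) = √(-101 + k)
(x(34, 61) - 17434)/(-29974 + (-19900 - 12573)*(-21031 + 13143)) = (√(-101 + 61) - 17434)/(-29974 + (-19900 - 12573)*(-21031 + 13143)) = (√(-40) - 17434)/(-29974 - 32473*(-7888)) = (2*I*√10 - 17434)/(-29974 + 256147024) = (-17434 + 2*I*√10)/256117050 = (-17434 + 2*I*√10)*(1/256117050) = -8717/128058525 + I*√10/128058525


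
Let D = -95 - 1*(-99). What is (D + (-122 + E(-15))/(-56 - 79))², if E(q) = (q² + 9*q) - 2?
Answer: 329476/18225 ≈ 18.078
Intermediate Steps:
D = 4 (D = -95 + 99 = 4)
E(q) = -2 + q² + 9*q
(D + (-122 + E(-15))/(-56 - 79))² = (4 + (-122 + (-2 + (-15)² + 9*(-15)))/(-56 - 79))² = (4 + (-122 + (-2 + 225 - 135))/(-135))² = (4 + (-122 + 88)*(-1/135))² = (4 - 34*(-1/135))² = (4 + 34/135)² = (574/135)² = 329476/18225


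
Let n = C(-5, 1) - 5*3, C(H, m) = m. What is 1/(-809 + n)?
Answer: -1/823 ≈ -0.0012151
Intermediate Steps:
n = -14 (n = 1 - 5*3 = 1 - 15 = -14)
1/(-809 + n) = 1/(-809 - 14) = 1/(-823) = -1/823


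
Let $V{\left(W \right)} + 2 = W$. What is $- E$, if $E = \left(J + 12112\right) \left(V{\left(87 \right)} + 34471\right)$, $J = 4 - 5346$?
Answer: $-233944120$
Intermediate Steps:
$J = -5342$ ($J = 4 - 5346 = -5342$)
$V{\left(W \right)} = -2 + W$
$E = 233944120$ ($E = \left(-5342 + 12112\right) \left(\left(-2 + 87\right) + 34471\right) = 6770 \left(85 + 34471\right) = 6770 \cdot 34556 = 233944120$)
$- E = \left(-1\right) 233944120 = -233944120$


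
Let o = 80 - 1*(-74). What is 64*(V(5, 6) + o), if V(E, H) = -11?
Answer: 9152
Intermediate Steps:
o = 154 (o = 80 + 74 = 154)
64*(V(5, 6) + o) = 64*(-11 + 154) = 64*143 = 9152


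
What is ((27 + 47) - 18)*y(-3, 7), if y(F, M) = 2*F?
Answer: -336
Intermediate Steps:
((27 + 47) - 18)*y(-3, 7) = ((27 + 47) - 18)*(2*(-3)) = (74 - 18)*(-6) = 56*(-6) = -336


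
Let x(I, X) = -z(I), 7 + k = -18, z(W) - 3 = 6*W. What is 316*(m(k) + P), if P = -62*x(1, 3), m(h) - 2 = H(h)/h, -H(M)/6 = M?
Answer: 175064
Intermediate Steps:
H(M) = -6*M
z(W) = 3 + 6*W
k = -25 (k = -7 - 18 = -25)
x(I, X) = -3 - 6*I (x(I, X) = -(3 + 6*I) = -3 - 6*I)
m(h) = -4 (m(h) = 2 + (-6*h)/h = 2 - 6 = -4)
P = 558 (P = -62*(-3 - 6*1) = -62*(-3 - 6) = -62*(-9) = 558)
316*(m(k) + P) = 316*(-4 + 558) = 316*554 = 175064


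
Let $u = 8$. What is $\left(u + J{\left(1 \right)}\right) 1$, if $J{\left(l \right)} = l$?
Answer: $9$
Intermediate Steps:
$\left(u + J{\left(1 \right)}\right) 1 = \left(8 + 1\right) 1 = 9 \cdot 1 = 9$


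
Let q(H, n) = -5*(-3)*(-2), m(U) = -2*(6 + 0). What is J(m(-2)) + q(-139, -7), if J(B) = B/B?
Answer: -29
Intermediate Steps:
m(U) = -12 (m(U) = -2*6 = -12)
J(B) = 1
q(H, n) = -30 (q(H, n) = 15*(-2) = -30)
J(m(-2)) + q(-139, -7) = 1 - 30 = -29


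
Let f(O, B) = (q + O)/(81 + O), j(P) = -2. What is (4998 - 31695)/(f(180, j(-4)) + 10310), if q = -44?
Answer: -6967917/2691046 ≈ -2.5893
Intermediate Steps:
f(O, B) = (-44 + O)/(81 + O)
(4998 - 31695)/(f(180, j(-4)) + 10310) = (4998 - 31695)/((-44 + 180)/(81 + 180) + 10310) = -26697/(136/261 + 10310) = -26697/2691046/261 = -26697*261/2691046 = -6967917/2691046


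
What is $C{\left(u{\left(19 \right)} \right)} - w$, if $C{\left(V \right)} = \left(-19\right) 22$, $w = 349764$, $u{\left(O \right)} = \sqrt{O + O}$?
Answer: $-350182$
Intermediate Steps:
$u{\left(O \right)} = \sqrt{2} \sqrt{O}$ ($u{\left(O \right)} = \sqrt{2 O} = \sqrt{2} \sqrt{O}$)
$C{\left(V \right)} = -418$
$C{\left(u{\left(19 \right)} \right)} - w = -418 - 349764 = -350182$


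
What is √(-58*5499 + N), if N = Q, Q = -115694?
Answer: 2*I*√108659 ≈ 659.27*I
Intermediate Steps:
N = -115694
√(-58*5499 + N) = √(-58*5499 - 115694) = √(-318942 - 115694) = √(-434636) = 2*I*√108659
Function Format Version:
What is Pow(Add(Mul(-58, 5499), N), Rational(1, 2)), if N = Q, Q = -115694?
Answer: Mul(2, I, Pow(108659, Rational(1, 2))) ≈ Mul(659.27, I)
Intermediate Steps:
N = -115694
Pow(Add(Mul(-58, 5499), N), Rational(1, 2)) = Pow(Add(Mul(-58, 5499), -115694), Rational(1, 2)) = Pow(Add(-318942, -115694), Rational(1, 2)) = Pow(-434636, Rational(1, 2)) = Mul(2, I, Pow(108659, Rational(1, 2)))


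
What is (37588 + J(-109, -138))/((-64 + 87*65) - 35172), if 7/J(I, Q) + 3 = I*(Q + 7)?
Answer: -536606295/422298356 ≈ -1.2707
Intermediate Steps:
J(I, Q) = 7/(-3 + I*(7 + Q)) (J(I, Q) = 7/(-3 + I*(Q + 7)) = 7/(-3 + I*(7 + Q)))
(37588 + J(-109, -138))/((-64 + 87*65) - 35172) = (37588 + 7/(-3 + 7*(-109) - 109*(-138)))/((-64 + 87*65) - 35172) = (37588 + 7/(-3 - 763 + 15042))/((-64 + 5655) - 35172) = (37588 + 7/14276)/(5591 - 35172) = (37588 + 7*(1/14276))/(-29581) = (37588 + 7/14276)*(-1/29581) = (536606295/14276)*(-1/29581) = -536606295/422298356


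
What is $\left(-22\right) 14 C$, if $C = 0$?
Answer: $0$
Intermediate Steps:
$\left(-22\right) 14 C = \left(-22\right) 14 \cdot 0 = \left(-308\right) 0 = 0$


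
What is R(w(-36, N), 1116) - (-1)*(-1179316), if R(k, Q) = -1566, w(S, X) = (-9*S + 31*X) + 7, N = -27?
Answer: -1180882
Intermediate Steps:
w(S, X) = 7 - 9*S + 31*X
R(w(-36, N), 1116) - (-1)*(-1179316) = -1566 - (-1)*(-1179316) = -1566 - 1*1179316 = -1566 - 1179316 = -1180882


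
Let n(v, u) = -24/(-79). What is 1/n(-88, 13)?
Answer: 79/24 ≈ 3.2917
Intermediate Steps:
n(v, u) = 24/79 (n(v, u) = -24*(-1/79) = 24/79)
1/n(-88, 13) = 1/(24/79) = 79/24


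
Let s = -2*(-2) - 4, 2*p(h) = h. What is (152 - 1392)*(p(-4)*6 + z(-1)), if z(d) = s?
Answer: 14880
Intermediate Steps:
p(h) = h/2
s = 0 (s = 4 - 4 = 0)
z(d) = 0
(152 - 1392)*(p(-4)*6 + z(-1)) = (152 - 1392)*(((½)*(-4))*6 + 0) = -1240*(-2*6 + 0) = -1240*(-12 + 0) = -1240*(-12) = 14880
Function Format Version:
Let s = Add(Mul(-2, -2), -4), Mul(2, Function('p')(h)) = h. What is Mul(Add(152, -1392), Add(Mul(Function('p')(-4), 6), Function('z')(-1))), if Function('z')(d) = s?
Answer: 14880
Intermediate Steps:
Function('p')(h) = Mul(Rational(1, 2), h)
s = 0 (s = Add(4, -4) = 0)
Function('z')(d) = 0
Mul(Add(152, -1392), Add(Mul(Function('p')(-4), 6), Function('z')(-1))) = Mul(Add(152, -1392), Add(Mul(Mul(Rational(1, 2), -4), 6), 0)) = Mul(-1240, Add(Mul(-2, 6), 0)) = Mul(-1240, Add(-12, 0)) = Mul(-1240, -12) = 14880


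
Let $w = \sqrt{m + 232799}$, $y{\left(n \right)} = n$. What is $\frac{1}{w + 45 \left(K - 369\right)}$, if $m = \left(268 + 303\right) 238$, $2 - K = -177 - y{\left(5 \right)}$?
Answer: $- \frac{2775}{22978976} - \frac{\sqrt{368697}}{68936928} \approx -0.00012957$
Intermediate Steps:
$K = 184$ ($K = 2 - \left(-177 - 5\right) = 2 - -182 = 2 + 182 = 184$)
$m = 135898$ ($m = 571 \cdot 238 = 135898$)
$w = \sqrt{368697}$ ($w = \sqrt{135898 + 232799} = \sqrt{368697} \approx 607.2$)
$\frac{1}{w + 45 \left(K - 369\right)} = \frac{1}{\sqrt{368697} + 45 \left(184 - 369\right)} = \frac{1}{\sqrt{368697} + 45 \left(-185\right)} = \frac{1}{\sqrt{368697} - 8325} = \frac{1}{-8325 + \sqrt{368697}}$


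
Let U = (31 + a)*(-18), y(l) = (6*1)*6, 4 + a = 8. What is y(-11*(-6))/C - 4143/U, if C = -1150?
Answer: 158059/24150 ≈ 6.5449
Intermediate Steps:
a = 4 (a = -4 + 8 = 4)
y(l) = 36 (y(l) = 6*6 = 36)
U = -630 (U = (31 + 4)*(-18) = 35*(-18) = -630)
y(-11*(-6))/C - 4143/U = 36/(-1150) - 4143/(-630) = 36*(-1/1150) - 4143*(-1/630) = -18/575 + 1381/210 = 158059/24150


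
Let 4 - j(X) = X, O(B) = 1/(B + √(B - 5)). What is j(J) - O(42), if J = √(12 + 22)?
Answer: 6866/1727 - √34 + √37/1727 ≈ -1.8517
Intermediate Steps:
O(B) = 1/(B + √(-5 + B))
J = √34 ≈ 5.8309
j(X) = 4 - X
j(J) - O(42) = (4 - √34) - 1/(42 + √(-5 + 42)) = (4 - √34) - 1/(42 + √37) = 4 - √34 - 1/(42 + √37)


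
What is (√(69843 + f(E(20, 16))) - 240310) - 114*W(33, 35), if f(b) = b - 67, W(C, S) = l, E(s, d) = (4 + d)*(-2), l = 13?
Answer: -241792 + 2*√17434 ≈ -2.4153e+5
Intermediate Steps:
E(s, d) = -8 - 2*d
W(C, S) = 13
f(b) = -67 + b
(√(69843 + f(E(20, 16))) - 240310) - 114*W(33, 35) = (√(69843 + (-67 + (-8 - 2*16))) - 240310) - 114*13 = (√(69843 + (-67 + (-8 - 32))) - 240310) - 1482 = (√(69843 + (-67 - 40)) - 240310) - 1482 = (√(69843 - 107) - 240310) - 1482 = (√69736 - 240310) - 1482 = (2*√17434 - 240310) - 1482 = (-240310 + 2*√17434) - 1482 = -241792 + 2*√17434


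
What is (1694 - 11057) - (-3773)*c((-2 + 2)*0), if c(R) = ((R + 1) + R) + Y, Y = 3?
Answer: 5729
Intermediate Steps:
c(R) = 4 + 2*R (c(R) = ((R + 1) + R) + 3 = ((1 + R) + R) + 3 = (1 + 2*R) + 3 = 4 + 2*R)
(1694 - 11057) - (-3773)*c((-2 + 2)*0) = (1694 - 11057) - (-3773)*(4 + 2*((-2 + 2)*0)) = -9363 - (-3773)*(4 + 2*(0*0)) = -9363 - (-3773)*(4 + 2*0) = -9363 - (-3773)*(4 + 0) = -9363 - (-3773)*4 = -9363 - 1*(-15092) = -9363 + 15092 = 5729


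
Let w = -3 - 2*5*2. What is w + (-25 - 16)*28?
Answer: -1171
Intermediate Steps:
w = -23 (w = -3 - 10*2 = -3 - 20 = -23)
w + (-25 - 16)*28 = -23 + (-25 - 16)*28 = -23 - 41*28 = -23 - 1148 = -1171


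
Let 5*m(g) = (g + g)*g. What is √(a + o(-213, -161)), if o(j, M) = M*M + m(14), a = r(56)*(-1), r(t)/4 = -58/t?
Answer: 2*√7963585/35 ≈ 161.26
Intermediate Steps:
m(g) = 2*g²/5 (m(g) = ((g + g)*g)/5 = ((2*g)*g)/5 = (2*g²)/5 = 2*g²/5)
r(t) = -232/t (r(t) = 4*(-58/t) = -232/t)
a = 29/7 (a = -232/56*(-1) = -232*1/56*(-1) = -29/7*(-1) = 29/7 ≈ 4.1429)
o(j, M) = 392/5 + M² (o(j, M) = M*M + (⅖)*14² = M² + (⅖)*196 = M² + 392/5 = 392/5 + M²)
√(a + o(-213, -161)) = √(29/7 + (392/5 + (-161)²)) = √(29/7 + (392/5 + 25921)) = √(29/7 + 129997/5) = √(910124/35) = 2*√7963585/35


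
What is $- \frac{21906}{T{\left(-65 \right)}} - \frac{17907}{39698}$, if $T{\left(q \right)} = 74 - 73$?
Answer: $- \frac{869642295}{39698} \approx -21906.0$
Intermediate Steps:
$T{\left(q \right)} = 1$ ($T{\left(q \right)} = 74 - 73 = 1$)
$- \frac{21906}{T{\left(-65 \right)}} - \frac{17907}{39698} = - \frac{21906}{1} - \frac{17907}{39698} = \left(-21906\right) 1 - \frac{17907}{39698} = -21906 - \frac{17907}{39698} = - \frac{869642295}{39698}$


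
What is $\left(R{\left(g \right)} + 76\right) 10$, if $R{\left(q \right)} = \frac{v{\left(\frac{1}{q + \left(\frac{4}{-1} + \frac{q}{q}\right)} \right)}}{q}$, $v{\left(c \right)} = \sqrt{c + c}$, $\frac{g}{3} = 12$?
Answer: $760 + \frac{5 \sqrt{66}}{594} \approx 760.07$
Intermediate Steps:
$g = 36$ ($g = 3 \cdot 12 = 36$)
$v{\left(c \right)} = \sqrt{2} \sqrt{c}$ ($v{\left(c \right)} = \sqrt{2 c} = \sqrt{2} \sqrt{c}$)
$R{\left(q \right)} = \frac{\sqrt{2} \sqrt{\frac{1}{-3 + q}}}{q}$ ($R{\left(q \right)} = \frac{\sqrt{2} \sqrt{\frac{1}{q + \left(\frac{4}{-1} + \frac{q}{q}\right)}}}{q} = \frac{\sqrt{2} \sqrt{\frac{1}{q + \left(4 \left(-1\right) + 1\right)}}}{q} = \frac{\sqrt{2} \sqrt{\frac{1}{q + \left(-4 + 1\right)}}}{q} = \frac{\sqrt{2} \sqrt{\frac{1}{q - 3}}}{q} = \frac{\sqrt{2} \sqrt{\frac{1}{-3 + q}}}{q}$)
$\left(R{\left(g \right)} + 76\right) 10 = \left(\frac{\sqrt{2} \sqrt{\frac{1}{-3 + 36}}}{36} + 76\right) 10 = \left(\sqrt{2} \cdot \frac{1}{36} \sqrt{\frac{1}{33}} + 76\right) 10 = \left(\sqrt{2} \cdot \frac{1}{36} \frac{\sqrt{33}}{33} + 76\right) 10 = \left(\frac{\sqrt{66}}{1188} + 76\right) 10 = \left(76 + \frac{\sqrt{66}}{1188}\right) 10 = 760 + \frac{5 \sqrt{66}}{594}$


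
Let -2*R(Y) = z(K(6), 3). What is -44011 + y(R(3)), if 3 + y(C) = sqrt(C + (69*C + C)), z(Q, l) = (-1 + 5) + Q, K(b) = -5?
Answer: -44014 + sqrt(142)/2 ≈ -44008.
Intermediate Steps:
z(Q, l) = 4 + Q
R(Y) = 1/2 (R(Y) = -(4 - 5)/2 = -1/2*(-1) = 1/2)
y(C) = -3 + sqrt(71)*sqrt(C) (y(C) = -3 + sqrt(C + (69*C + C)) = -3 + sqrt(C + 70*C) = -3 + sqrt(71*C) = -3 + sqrt(71)*sqrt(C))
-44011 + y(R(3)) = -44011 + (-3 + sqrt(71)*sqrt(1/2)) = -44011 + (-3 + sqrt(71)*(sqrt(2)/2)) = -44011 + (-3 + sqrt(142)/2) = -44014 + sqrt(142)/2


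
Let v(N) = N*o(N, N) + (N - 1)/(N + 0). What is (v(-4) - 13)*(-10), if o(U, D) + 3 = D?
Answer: -325/2 ≈ -162.50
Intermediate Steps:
o(U, D) = -3 + D
v(N) = N*(-3 + N) + (-1 + N)/N (v(N) = N*(-3 + N) + (N - 1)/(N + 0) = N*(-3 + N) + (-1 + N)/N)
(v(-4) - 13)*(-10) = ((-1 - 4*(1 - 4*(-3 - 4)))/(-4) - 13)*(-10) = (-(-1 - 4*(1 - 4*(-7)))/4 - 13)*(-10) = (-(-1 - 4*(1 + 28))/4 - 13)*(-10) = (-(-1 - 4*29)/4 - 13)*(-10) = (-(-1 - 116)/4 - 13)*(-10) = (-¼*(-117) - 13)*(-10) = (117/4 - 13)*(-10) = (65/4)*(-10) = -325/2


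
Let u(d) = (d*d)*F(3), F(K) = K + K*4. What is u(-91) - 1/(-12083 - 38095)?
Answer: 6232860271/50178 ≈ 1.2422e+5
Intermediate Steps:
F(K) = 5*K (F(K) = K + 4*K = 5*K)
u(d) = 15*d² (u(d) = (d*d)*(5*3) = d²*15 = 15*d²)
u(-91) - 1/(-12083 - 38095) = 15*(-91)² - 1/(-12083 - 38095) = 15*8281 - 1/(-50178) = 124215 - 1*(-1/50178) = 124215 + 1/50178 = 6232860271/50178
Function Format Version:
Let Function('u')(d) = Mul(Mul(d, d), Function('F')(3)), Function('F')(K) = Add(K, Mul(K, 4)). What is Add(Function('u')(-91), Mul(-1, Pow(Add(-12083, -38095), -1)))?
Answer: Rational(6232860271, 50178) ≈ 1.2422e+5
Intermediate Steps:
Function('F')(K) = Mul(5, K) (Function('F')(K) = Add(K, Mul(4, K)) = Mul(5, K))
Function('u')(d) = Mul(15, Pow(d, 2)) (Function('u')(d) = Mul(Mul(d, d), Mul(5, 3)) = Mul(Pow(d, 2), 15) = Mul(15, Pow(d, 2)))
Add(Function('u')(-91), Mul(-1, Pow(Add(-12083, -38095), -1))) = Add(Mul(15, Pow(-91, 2)), Mul(-1, Pow(Add(-12083, -38095), -1))) = Add(Mul(15, 8281), Mul(-1, Pow(-50178, -1))) = Add(124215, Mul(-1, Rational(-1, 50178))) = Add(124215, Rational(1, 50178)) = Rational(6232860271, 50178)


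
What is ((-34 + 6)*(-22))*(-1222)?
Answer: -752752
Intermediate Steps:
((-34 + 6)*(-22))*(-1222) = -28*(-22)*(-1222) = 616*(-1222) = -752752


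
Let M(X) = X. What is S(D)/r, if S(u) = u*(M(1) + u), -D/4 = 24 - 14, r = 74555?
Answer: 24/1147 ≈ 0.020924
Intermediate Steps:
D = -40 (D = -4*(24 - 14) = -4*10 = -40)
S(u) = u*(1 + u)
S(D)/r = -40*(1 - 40)/74555 = -40*(-39)*(1/74555) = 1560*(1/74555) = 24/1147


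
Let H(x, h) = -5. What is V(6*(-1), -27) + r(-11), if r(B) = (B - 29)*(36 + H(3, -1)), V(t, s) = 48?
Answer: -1192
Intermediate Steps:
r(B) = -899 + 31*B (r(B) = (B - 29)*(36 - 5) = (-29 + B)*31 = -899 + 31*B)
V(6*(-1), -27) + r(-11) = 48 + (-899 + 31*(-11)) = 48 + (-899 - 341) = 48 - 1240 = -1192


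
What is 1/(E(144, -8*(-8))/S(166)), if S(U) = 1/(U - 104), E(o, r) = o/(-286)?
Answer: -143/4464 ≈ -0.032034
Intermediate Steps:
E(o, r) = -o/286 (E(o, r) = o*(-1/286) = -o/286)
S(U) = 1/(-104 + U)
1/(E(144, -8*(-8))/S(166)) = 1/((-1/286*144)/(1/(-104 + 166))) = 1/(-72/(143*(1/62))) = 1/(-72/(143*1/62)) = 1/(-72/143*62) = 1/(-4464/143) = -143/4464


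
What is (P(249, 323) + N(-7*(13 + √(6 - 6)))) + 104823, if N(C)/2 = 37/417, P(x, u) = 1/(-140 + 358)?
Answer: 9529056187/90906 ≈ 1.0482e+5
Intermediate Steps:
P(x, u) = 1/218
N(C) = 74/417 (N(C) = 2*(37/417) = 74/417)
(P(249, 323) + N(-7*(13 + √(6 - 6)))) + 104823 = (1/218 + 74/417) + 104823 = 16549/90906 + 104823 = 9529056187/90906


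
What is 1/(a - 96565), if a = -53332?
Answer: -1/149897 ≈ -6.6712e-6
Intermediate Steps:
1/(a - 96565) = 1/(-53332 - 96565) = 1/(-149897) = -1/149897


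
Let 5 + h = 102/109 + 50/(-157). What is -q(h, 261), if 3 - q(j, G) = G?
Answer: 258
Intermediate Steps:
h = -75001/17113 (h = -5 + (102/109 + 50/(-157)) = -5 + (102*(1/109) + 50*(-1/157)) = -5 + (102/109 - 50/157) = -5 + 10564/17113 = -75001/17113 ≈ -4.3827)
q(j, G) = 3 - G
-q(h, 261) = -(3 - 1*261) = -(3 - 261) = -1*(-258) = 258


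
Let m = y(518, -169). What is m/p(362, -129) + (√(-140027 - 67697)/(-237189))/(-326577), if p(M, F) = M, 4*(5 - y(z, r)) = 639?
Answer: -619/1448 + 2*I*√51931/77460472053 ≈ -0.42749 + 5.8839e-9*I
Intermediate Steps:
y(z, r) = -619/4 (y(z, r) = 5 - ¼*639 = 5 - 639/4 = -619/4)
m = -619/4 ≈ -154.75
m/p(362, -129) + (√(-140027 - 67697)/(-237189))/(-326577) = -619/4/362 + (√(-140027 - 67697)/(-237189))/(-326577) = -619/4*1/362 + (√(-207724)*(-1/237189))*(-1/326577) = -619/1448 + ((2*I*√51931)*(-1/237189))*(-1/326577) = -619/1448 - 2*I*√51931/237189*(-1/326577) = -619/1448 + 2*I*√51931/77460472053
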